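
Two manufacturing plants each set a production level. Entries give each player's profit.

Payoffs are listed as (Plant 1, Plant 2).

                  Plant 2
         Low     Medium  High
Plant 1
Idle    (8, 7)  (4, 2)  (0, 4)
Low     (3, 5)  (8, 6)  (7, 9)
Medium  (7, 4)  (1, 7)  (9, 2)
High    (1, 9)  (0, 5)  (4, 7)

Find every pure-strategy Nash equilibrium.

For each strategy profile, look for a profitable unilateral deviation.
(Idle, Low): Plant 1 gets 8, best alternative 7; Plant 2 gets 7, best alternative 4. No profitable deviation — NE.
(Idle, Medium): Plant 1 can switch to Low (4 → 8). Not NE.
(Idle, High): Plant 1 can switch to Low (0 → 7). Not NE.
(Low, Low): Plant 1 can switch to Idle (3 → 8). Not NE.
(Low, Medium): Plant 2 can switch to High (6 → 9). Not NE.
(Low, High): Plant 1 can switch to Medium (7 → 9). Not NE.
(Medium, Low): Plant 1 can switch to Idle (7 → 8). Not NE.
(Medium, Medium): Plant 1 can switch to Idle (1 → 4). Not NE.
(Medium, High): Plant 2 can switch to Low (2 → 4). Not NE.
(High, Low): Plant 1 can switch to Idle (1 → 8). Not NE.
(High, Medium): Plant 1 can switch to Idle (0 → 4). Not NE.
(The remaining 1 profile has a profitable deviation by the same check.)

(Idle, Low)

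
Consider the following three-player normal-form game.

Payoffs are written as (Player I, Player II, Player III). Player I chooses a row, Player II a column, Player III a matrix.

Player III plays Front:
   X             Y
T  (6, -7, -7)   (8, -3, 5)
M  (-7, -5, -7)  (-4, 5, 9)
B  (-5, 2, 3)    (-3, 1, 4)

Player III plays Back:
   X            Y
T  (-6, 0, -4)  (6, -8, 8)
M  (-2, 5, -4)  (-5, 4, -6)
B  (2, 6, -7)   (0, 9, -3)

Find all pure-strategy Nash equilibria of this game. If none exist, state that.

none

For each player, find the best response to each opponent profile; mutual best responses are the pure NE.
Player I against (X, Front): payoffs 6, -7, -5 → best response T.
Player I against (X, Back): payoffs -6, -2, 2 → best response B.
Player I against (Y, Front): payoffs 8, -4, -3 → best response T.
Player I against (Y, Back): payoffs 6, -5, 0 → best response T.
Player II against (T, Front): payoffs -7, -3 → best response Y.
Player II against (T, Back): payoffs 0, -8 → best response X.
Player II against (M, Front): payoffs -5, 5 → best response Y.
Player II against (M, Back): payoffs 5, 4 → best response X.
Player II against (B, Front): payoffs 2, 1 → best response X.
Player II against (B, Back): payoffs 6, 9 → best response Y.
Player III against (T, X): payoffs -7, -4 → best response Back.
Player III against (T, Y): payoffs 5, 8 → best response Back.
Player III against (M, X): payoffs -7, -4 → best response Back.
Player III against (M, Y): payoffs 9, -6 → best response Front.
Player III against (B, X): payoffs 3, -7 → best response Front.
Player III against (B, Y): payoffs 4, -3 → best response Front.
No profile is a mutual best response for all players.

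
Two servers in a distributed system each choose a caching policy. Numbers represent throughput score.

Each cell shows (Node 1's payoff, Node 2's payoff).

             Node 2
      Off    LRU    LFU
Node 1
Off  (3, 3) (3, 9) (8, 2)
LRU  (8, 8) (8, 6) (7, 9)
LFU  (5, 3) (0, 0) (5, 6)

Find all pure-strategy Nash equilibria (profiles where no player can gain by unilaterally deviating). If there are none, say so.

There is no pure-strategy Nash equilibrium.

(Off, Off): Node 1 can switch to LRU (3 → 8). Not NE.
(Off, LRU): Node 1 can switch to LRU (3 → 8). Not NE.
(Off, LFU): Node 2 can switch to Off (2 → 3). Not NE.
(LRU, Off): Node 2 can switch to LFU (8 → 9). Not NE.
(LRU, LRU): Node 2 can switch to Off (6 → 8). Not NE.
(LRU, LFU): Node 1 can switch to Off (7 → 8). Not NE.
(LFU, Off): Node 1 can switch to LRU (5 → 8). Not NE.
(LFU, LRU): Node 1 can switch to Off (0 → 3). Not NE.
(LFU, LFU): Node 1 can switch to Off (5 → 8). Not NE.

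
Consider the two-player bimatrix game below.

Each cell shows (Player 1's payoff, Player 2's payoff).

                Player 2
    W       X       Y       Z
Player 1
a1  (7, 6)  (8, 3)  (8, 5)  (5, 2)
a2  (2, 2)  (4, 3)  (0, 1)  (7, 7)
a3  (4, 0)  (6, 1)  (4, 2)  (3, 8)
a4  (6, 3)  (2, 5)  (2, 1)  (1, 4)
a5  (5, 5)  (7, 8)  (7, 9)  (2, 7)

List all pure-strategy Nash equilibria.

(a1, W) and (a2, Z)

(a1, W): Player 1 gets 7, best alternative 6; Player 2 gets 6, best alternative 5. No profitable deviation — NE.
(a1, X): Player 2 can switch to W (3 → 6). Not NE.
(a1, Y): Player 2 can switch to W (5 → 6). Not NE.
(a1, Z): Player 1 can switch to a2 (5 → 7). Not NE.
(a2, W): Player 1 can switch to a1 (2 → 7). Not NE.
(a2, X): Player 1 can switch to a1 (4 → 8). Not NE.
(a2, Y): Player 1 can switch to a1 (0 → 8). Not NE.
(a2, Z): Player 1 gets 7, best alternative 5; Player 2 gets 7, best alternative 3. No profitable deviation — NE.
(a3, W): Player 1 can switch to a1 (4 → 7). Not NE.
(a3, X): Player 1 can switch to a1 (6 → 8). Not NE.
(a3, Y): Player 1 can switch to a1 (4 → 8). Not NE.
(a3, Z): Player 1 can switch to a1 (3 → 5). Not NE.
(The remaining 8 profiles each have a profitable deviation by the same check.)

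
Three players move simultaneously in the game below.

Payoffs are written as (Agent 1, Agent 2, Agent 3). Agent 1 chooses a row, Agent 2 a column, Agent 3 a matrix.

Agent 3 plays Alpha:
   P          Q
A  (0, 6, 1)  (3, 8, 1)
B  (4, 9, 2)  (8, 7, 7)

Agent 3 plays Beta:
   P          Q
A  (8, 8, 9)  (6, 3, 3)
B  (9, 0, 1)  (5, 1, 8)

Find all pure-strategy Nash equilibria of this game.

The unique pure-strategy Nash equilibrium is (B, P, Alpha).

Agent 1 against (P, Alpha): payoffs 0, 4 → best response B.
Agent 1 against (P, Beta): payoffs 8, 9 → best response B.
Agent 1 against (Q, Alpha): payoffs 3, 8 → best response B.
Agent 1 against (Q, Beta): payoffs 6, 5 → best response A.
Agent 2 against (A, Alpha): payoffs 6, 8 → best response Q.
Agent 2 against (A, Beta): payoffs 8, 3 → best response P.
Agent 2 against (B, Alpha): payoffs 9, 7 → best response P.
Agent 2 against (B, Beta): payoffs 0, 1 → best response Q.
Agent 3 against (A, P): payoffs 1, 9 → best response Beta.
Agent 3 against (A, Q): payoffs 1, 3 → best response Beta.
Agent 3 against (B, P): payoffs 2, 1 → best response Alpha.
Agent 3 against (B, Q): payoffs 7, 8 → best response Beta.
Mutual best responses: (B, P, Alpha).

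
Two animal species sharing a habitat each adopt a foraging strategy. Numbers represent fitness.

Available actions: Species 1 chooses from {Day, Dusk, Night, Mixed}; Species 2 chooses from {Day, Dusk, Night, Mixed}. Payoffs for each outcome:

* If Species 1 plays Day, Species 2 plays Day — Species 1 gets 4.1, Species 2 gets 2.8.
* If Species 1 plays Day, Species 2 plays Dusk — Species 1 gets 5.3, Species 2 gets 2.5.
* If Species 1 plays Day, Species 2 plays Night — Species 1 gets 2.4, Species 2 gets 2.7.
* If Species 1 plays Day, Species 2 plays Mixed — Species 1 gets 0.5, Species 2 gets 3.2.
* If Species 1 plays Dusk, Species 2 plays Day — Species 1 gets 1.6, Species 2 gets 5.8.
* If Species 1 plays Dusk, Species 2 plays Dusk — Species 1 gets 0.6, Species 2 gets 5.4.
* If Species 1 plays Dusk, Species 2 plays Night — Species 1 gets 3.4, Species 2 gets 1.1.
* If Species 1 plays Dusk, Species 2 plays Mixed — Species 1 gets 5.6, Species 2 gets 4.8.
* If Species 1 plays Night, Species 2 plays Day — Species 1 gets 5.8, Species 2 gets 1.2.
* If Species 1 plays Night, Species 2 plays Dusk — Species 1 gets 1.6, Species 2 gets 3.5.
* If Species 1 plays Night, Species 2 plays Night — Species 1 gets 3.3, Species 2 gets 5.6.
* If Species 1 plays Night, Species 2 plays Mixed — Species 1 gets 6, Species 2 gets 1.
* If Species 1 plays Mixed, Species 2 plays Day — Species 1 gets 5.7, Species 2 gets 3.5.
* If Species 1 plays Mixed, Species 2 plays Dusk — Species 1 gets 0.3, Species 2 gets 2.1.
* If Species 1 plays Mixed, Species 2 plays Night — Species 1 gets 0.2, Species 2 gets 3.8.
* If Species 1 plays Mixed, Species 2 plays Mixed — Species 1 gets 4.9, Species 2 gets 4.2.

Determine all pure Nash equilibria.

Species 1 against Day: payoffs 4.1, 1.6, 5.8, 5.7 → best response Night.
Species 1 against Dusk: payoffs 5.3, 0.6, 1.6, 0.3 → best response Day.
Species 1 against Night: payoffs 2.4, 3.4, 3.3, 0.2 → best response Dusk.
Species 1 against Mixed: payoffs 0.5, 5.6, 6, 4.9 → best response Night.
Species 2 against Day: payoffs 2.8, 2.5, 2.7, 3.2 → best response Mixed.
Species 2 against Dusk: payoffs 5.8, 5.4, 1.1, 4.8 → best response Day.
Species 2 against Night: payoffs 1.2, 3.5, 5.6, 1 → best response Night.
Species 2 against Mixed: payoffs 3.5, 2.1, 3.8, 4.2 → best response Mixed.
No profile is a mutual best response for all players.

There is no pure-strategy Nash equilibrium.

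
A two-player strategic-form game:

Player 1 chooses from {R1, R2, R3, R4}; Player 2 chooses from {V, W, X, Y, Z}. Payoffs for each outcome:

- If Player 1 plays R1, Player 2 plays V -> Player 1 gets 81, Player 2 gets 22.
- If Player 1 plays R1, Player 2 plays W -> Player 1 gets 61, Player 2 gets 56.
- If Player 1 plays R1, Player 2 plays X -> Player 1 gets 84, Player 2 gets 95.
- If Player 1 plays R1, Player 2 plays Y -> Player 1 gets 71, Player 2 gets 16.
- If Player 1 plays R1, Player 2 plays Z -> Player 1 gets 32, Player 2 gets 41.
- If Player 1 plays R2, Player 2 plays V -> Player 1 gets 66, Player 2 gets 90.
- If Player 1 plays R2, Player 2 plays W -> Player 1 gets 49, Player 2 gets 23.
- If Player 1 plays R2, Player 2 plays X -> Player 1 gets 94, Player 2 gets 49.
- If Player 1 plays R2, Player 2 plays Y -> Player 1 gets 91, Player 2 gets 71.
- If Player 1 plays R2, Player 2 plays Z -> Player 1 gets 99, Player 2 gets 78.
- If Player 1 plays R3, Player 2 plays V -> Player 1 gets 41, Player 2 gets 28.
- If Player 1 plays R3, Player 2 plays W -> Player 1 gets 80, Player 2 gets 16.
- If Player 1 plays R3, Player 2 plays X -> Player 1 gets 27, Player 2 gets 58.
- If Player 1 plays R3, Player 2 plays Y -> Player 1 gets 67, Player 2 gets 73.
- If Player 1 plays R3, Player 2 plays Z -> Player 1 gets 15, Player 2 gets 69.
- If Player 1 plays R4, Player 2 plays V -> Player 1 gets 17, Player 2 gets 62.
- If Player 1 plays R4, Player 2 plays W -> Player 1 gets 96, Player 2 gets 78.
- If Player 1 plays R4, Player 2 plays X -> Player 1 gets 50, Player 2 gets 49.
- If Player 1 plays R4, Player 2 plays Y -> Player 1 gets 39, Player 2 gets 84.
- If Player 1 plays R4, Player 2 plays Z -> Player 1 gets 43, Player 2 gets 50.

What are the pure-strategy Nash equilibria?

none

Player 1 against V: payoffs 81, 66, 41, 17 → best response R1.
Player 1 against W: payoffs 61, 49, 80, 96 → best response R4.
Player 1 against X: payoffs 84, 94, 27, 50 → best response R2.
Player 1 against Y: payoffs 71, 91, 67, 39 → best response R2.
Player 1 against Z: payoffs 32, 99, 15, 43 → best response R2.
Player 2 against R1: payoffs 22, 56, 95, 16, 41 → best response X.
Player 2 against R2: payoffs 90, 23, 49, 71, 78 → best response V.
Player 2 against R3: payoffs 28, 16, 58, 73, 69 → best response Y.
Player 2 against R4: payoffs 62, 78, 49, 84, 50 → best response Y.
No profile is a mutual best response for all players.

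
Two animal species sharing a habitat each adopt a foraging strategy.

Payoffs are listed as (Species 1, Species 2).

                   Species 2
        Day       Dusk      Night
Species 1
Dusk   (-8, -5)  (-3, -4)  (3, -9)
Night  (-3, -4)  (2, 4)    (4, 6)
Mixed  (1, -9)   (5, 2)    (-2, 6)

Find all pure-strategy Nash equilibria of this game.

Species 1 against Day: payoffs -8, -3, 1 → best response Mixed.
Species 1 against Dusk: payoffs -3, 2, 5 → best response Mixed.
Species 1 against Night: payoffs 3, 4, -2 → best response Night.
Species 2 against Dusk: payoffs -5, -4, -9 → best response Dusk.
Species 2 against Night: payoffs -4, 4, 6 → best response Night.
Species 2 against Mixed: payoffs -9, 2, 6 → best response Night.
Mutual best responses: (Night, Night).

(Night, Night)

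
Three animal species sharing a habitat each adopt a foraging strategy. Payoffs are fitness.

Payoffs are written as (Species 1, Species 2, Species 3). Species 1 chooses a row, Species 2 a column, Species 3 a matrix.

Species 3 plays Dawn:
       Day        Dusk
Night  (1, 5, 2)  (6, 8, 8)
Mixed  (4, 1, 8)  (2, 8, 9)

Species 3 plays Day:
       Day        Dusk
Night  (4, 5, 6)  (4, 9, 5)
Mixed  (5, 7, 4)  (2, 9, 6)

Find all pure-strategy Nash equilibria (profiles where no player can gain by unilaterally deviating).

(Night, Dusk, Dawn)

Mark each player's best response to every combination of opponents' strategies; a profile where every player is best-responding is a pure Nash equilibrium.
Species 1 against (Day, Dawn): payoffs 1, 4 → best response Mixed.
Species 1 against (Day, Day): payoffs 4, 5 → best response Mixed.
Species 1 against (Dusk, Dawn): payoffs 6, 2 → best response Night.
Species 1 against (Dusk, Day): payoffs 4, 2 → best response Night.
Species 2 against (Night, Dawn): payoffs 5, 8 → best response Dusk.
Species 2 against (Night, Day): payoffs 5, 9 → best response Dusk.
Species 2 against (Mixed, Dawn): payoffs 1, 8 → best response Dusk.
Species 2 against (Mixed, Day): payoffs 7, 9 → best response Dusk.
Species 3 against (Night, Day): payoffs 2, 6 → best response Day.
Species 3 against (Night, Dusk): payoffs 8, 5 → best response Dawn.
Species 3 against (Mixed, Day): payoffs 8, 4 → best response Dawn.
Species 3 against (Mixed, Dusk): payoffs 9, 6 → best response Dawn.
Mutual best responses: (Night, Dusk, Dawn).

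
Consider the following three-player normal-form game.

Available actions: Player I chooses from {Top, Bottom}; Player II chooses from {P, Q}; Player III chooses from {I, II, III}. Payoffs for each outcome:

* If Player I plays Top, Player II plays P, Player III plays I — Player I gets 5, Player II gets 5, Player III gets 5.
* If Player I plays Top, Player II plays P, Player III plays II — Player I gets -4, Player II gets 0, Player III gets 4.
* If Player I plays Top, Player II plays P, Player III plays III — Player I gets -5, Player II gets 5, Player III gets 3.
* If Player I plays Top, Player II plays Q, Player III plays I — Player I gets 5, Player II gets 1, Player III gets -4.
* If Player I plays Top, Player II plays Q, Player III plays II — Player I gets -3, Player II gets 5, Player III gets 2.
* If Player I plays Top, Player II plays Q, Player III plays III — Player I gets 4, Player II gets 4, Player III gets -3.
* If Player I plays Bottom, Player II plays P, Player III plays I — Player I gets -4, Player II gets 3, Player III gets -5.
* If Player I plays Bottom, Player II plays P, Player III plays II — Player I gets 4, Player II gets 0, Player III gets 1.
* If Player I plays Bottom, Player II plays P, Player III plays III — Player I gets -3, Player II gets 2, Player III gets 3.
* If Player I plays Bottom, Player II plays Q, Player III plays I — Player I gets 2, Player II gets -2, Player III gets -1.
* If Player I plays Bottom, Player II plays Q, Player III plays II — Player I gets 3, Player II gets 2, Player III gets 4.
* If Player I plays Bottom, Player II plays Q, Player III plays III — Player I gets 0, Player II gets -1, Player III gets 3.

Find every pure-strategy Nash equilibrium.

(Top, P, I), (Bottom, P, III), (Bottom, Q, II)

(Top, P, I): Player I gets 5, best alternative -4; Player II gets 5, best alternative 1; Player III gets 5, best alternative 4. No profitable deviation — NE.
(Top, P, II): Player I can switch to Bottom (-4 → 4). Not NE.
(Top, P, III): Player I can switch to Bottom (-5 → -3). Not NE.
(Top, Q, I): Player II can switch to P (1 → 5). Not NE.
(Top, Q, II): Player I can switch to Bottom (-3 → 3). Not NE.
(Top, Q, III): Player II can switch to P (4 → 5). Not NE.
(Bottom, P, I): Player I can switch to Top (-4 → 5). Not NE.
(Bottom, P, II): Player II can switch to Q (0 → 2). Not NE.
(Bottom, P, III): Player I gets -3, best alternative -5; Player II gets 2, best alternative -1; Player III gets 3, best alternative 1. No profitable deviation — NE.
(Bottom, Q, I): Player I can switch to Top (2 → 5). Not NE.
(Bottom, Q, II): Player I gets 3, best alternative -3; Player II gets 2, best alternative 0; Player III gets 4, best alternative 3. No profitable deviation — NE.
(The remaining 1 profile has a profitable deviation by the same check.)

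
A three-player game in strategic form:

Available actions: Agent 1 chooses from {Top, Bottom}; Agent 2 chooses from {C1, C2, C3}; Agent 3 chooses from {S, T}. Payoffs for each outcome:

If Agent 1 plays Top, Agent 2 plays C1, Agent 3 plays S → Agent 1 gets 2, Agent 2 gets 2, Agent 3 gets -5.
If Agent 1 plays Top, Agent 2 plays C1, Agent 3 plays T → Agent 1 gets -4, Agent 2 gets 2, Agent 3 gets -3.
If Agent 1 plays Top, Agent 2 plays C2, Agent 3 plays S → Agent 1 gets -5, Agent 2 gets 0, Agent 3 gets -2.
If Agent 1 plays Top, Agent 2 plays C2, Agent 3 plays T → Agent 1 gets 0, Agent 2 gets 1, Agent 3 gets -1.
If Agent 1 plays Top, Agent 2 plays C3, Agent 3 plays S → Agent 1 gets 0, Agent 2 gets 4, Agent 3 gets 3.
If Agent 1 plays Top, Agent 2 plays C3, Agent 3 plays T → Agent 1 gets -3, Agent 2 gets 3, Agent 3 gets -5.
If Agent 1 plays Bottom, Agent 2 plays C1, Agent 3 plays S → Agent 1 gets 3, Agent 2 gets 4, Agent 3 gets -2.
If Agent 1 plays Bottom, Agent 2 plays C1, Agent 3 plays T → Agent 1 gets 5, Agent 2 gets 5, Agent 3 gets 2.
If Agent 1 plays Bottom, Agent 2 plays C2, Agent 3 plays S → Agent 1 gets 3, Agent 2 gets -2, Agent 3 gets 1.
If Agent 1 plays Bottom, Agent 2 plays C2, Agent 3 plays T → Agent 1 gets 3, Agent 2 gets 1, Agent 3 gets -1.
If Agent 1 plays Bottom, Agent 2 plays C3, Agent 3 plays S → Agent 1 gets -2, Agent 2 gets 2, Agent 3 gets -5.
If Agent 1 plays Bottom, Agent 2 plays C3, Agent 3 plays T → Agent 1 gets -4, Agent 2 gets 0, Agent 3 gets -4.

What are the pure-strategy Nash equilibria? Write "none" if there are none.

(Top, C3, S), (Bottom, C1, T)

For each strategy profile, look for a profitable unilateral deviation.
(Top, C1, S): Agent 1 can switch to Bottom (2 → 3). Not NE.
(Top, C1, T): Agent 1 can switch to Bottom (-4 → 5). Not NE.
(Top, C2, S): Agent 1 can switch to Bottom (-5 → 3). Not NE.
(Top, C2, T): Agent 1 can switch to Bottom (0 → 3). Not NE.
(Top, C3, S): Agent 1 gets 0, best alternative -2; Agent 2 gets 4, best alternative 2; Agent 3 gets 3, best alternative -5. No profitable deviation — NE.
(Top, C3, T): Agent 3 can switch to S (-5 → 3). Not NE.
(Bottom, C1, S): Agent 3 can switch to T (-2 → 2). Not NE.
(Bottom, C1, T): Agent 1 gets 5, best alternative -4; Agent 2 gets 5, best alternative 1; Agent 3 gets 2, best alternative -2. No profitable deviation — NE.
(Bottom, C2, S): Agent 2 can switch to C1 (-2 → 4). Not NE.
(Bottom, C2, T): Agent 2 can switch to C1 (1 → 5). Not NE.
(Bottom, C3, S): Agent 1 can switch to Top (-2 → 0). Not NE.
(Bottom, C3, T): Agent 1 can switch to Top (-4 → -3). Not NE.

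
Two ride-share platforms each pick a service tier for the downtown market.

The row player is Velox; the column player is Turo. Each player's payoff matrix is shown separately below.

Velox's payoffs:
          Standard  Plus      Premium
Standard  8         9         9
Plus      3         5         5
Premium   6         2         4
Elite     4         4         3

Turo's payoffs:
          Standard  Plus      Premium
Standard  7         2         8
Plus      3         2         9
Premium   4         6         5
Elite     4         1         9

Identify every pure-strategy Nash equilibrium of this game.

(Standard, Standard): Turo can switch to Premium (7 → 8). Not NE.
(Standard, Plus): Turo can switch to Standard (2 → 7). Not NE.
(Standard, Premium): Velox gets 9, best alternative 5; Turo gets 8, best alternative 7. No profitable deviation — NE.
(Plus, Standard): Velox can switch to Standard (3 → 8). Not NE.
(Plus, Plus): Velox can switch to Standard (5 → 9). Not NE.
(Plus, Premium): Velox can switch to Standard (5 → 9). Not NE.
(Premium, Standard): Velox can switch to Standard (6 → 8). Not NE.
(Premium, Plus): Velox can switch to Standard (2 → 9). Not NE.
(Premium, Premium): Velox can switch to Standard (4 → 9). Not NE.
(Elite, Standard): Velox can switch to Standard (4 → 8). Not NE.
(Elite, Plus): Velox can switch to Standard (4 → 9). Not NE.
(Elite, Premium): Velox can switch to Standard (3 → 9). Not NE.

Pure NE: (Standard, Premium)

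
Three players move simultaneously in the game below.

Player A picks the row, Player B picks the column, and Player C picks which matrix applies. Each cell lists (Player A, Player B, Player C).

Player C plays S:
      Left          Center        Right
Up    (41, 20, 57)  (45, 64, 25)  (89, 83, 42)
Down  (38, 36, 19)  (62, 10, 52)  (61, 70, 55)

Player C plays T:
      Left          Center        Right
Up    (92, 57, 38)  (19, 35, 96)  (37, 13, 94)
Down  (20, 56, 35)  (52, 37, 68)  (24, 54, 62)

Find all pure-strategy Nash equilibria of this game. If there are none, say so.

No pure-strategy Nash equilibrium.

Check each profile: it is a Nash equilibrium iff no player can strictly gain by switching unilaterally.
(Up, Left, S): Player B can switch to Center (20 → 64). Not NE.
(Up, Left, T): Player C can switch to S (38 → 57). Not NE.
(Up, Center, S): Player A can switch to Down (45 → 62). Not NE.
(Up, Center, T): Player A can switch to Down (19 → 52). Not NE.
(Up, Right, S): Player C can switch to T (42 → 94). Not NE.
(Up, Right, T): Player B can switch to Left (13 → 57). Not NE.
(Down, Left, S): Player A can switch to Up (38 → 41). Not NE.
(Down, Left, T): Player A can switch to Up (20 → 92). Not NE.
(Down, Center, S): Player B can switch to Left (10 → 36). Not NE.
(Down, Center, T): Player B can switch to Left (37 → 56). Not NE.
(The remaining 2 profiles each have a profitable deviation by the same check.)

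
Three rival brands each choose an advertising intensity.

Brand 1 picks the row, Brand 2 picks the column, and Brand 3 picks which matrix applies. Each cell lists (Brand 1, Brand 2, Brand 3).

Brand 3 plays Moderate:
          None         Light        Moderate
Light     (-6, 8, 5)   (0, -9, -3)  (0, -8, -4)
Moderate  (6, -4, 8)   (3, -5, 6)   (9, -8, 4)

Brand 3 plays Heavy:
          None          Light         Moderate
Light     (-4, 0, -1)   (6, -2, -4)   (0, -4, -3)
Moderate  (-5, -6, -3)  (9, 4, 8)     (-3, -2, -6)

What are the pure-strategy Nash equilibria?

Pure-strategy Nash equilibria: (Moderate, None, Moderate), (Moderate, Light, Heavy)

(Light, None, Moderate): Brand 1 can switch to Moderate (-6 → 6). Not NE.
(Light, None, Heavy): Brand 3 can switch to Moderate (-1 → 5). Not NE.
(Light, Light, Moderate): Brand 1 can switch to Moderate (0 → 3). Not NE.
(Light, Light, Heavy): Brand 1 can switch to Moderate (6 → 9). Not NE.
(Light, Moderate, Moderate): Brand 1 can switch to Moderate (0 → 9). Not NE.
(Light, Moderate, Heavy): Brand 2 can switch to None (-4 → 0). Not NE.
(Moderate, None, Moderate): Brand 1 gets 6, best alternative -6; Brand 2 gets -4, best alternative -5; Brand 3 gets 8, best alternative -3. No profitable deviation — NE.
(Moderate, None, Heavy): Brand 1 can switch to Light (-5 → -4). Not NE.
(Moderate, Light, Moderate): Brand 2 can switch to None (-5 → -4). Not NE.
(Moderate, Light, Heavy): Brand 1 gets 9, best alternative 6; Brand 2 gets 4, best alternative -2; Brand 3 gets 8, best alternative 6. No profitable deviation — NE.
(Moderate, Moderate, Moderate): Brand 2 can switch to None (-8 → -4). Not NE.
(Moderate, Moderate, Heavy): Brand 1 can switch to Light (-3 → 0). Not NE.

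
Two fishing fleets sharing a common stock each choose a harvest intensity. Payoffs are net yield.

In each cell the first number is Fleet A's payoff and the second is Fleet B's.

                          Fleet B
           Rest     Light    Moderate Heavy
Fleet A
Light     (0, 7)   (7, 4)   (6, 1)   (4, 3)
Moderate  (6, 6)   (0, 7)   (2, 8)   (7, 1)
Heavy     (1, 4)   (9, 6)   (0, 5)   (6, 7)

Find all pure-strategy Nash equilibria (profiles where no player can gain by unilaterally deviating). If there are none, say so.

There is no pure-strategy Nash equilibrium.

Fleet A against Rest: payoffs 0, 6, 1 → best response Moderate.
Fleet A against Light: payoffs 7, 0, 9 → best response Heavy.
Fleet A against Moderate: payoffs 6, 2, 0 → best response Light.
Fleet A against Heavy: payoffs 4, 7, 6 → best response Moderate.
Fleet B against Light: payoffs 7, 4, 1, 3 → best response Rest.
Fleet B against Moderate: payoffs 6, 7, 8, 1 → best response Moderate.
Fleet B against Heavy: payoffs 4, 6, 5, 7 → best response Heavy.
No profile is a mutual best response for all players.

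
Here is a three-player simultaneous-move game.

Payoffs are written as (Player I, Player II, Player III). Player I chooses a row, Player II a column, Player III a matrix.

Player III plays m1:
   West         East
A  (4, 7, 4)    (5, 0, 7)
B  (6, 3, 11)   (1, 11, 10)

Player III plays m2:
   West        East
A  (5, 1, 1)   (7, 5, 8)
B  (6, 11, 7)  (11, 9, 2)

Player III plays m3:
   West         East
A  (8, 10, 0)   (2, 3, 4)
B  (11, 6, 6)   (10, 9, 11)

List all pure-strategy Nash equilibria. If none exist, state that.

Mark each player's best response to every combination of opponents' strategies; a profile where every player is best-responding is a pure Nash equilibrium.
Player I against (West, m1): payoffs 4, 6 → best response B.
Player I against (West, m2): payoffs 5, 6 → best response B.
Player I against (West, m3): payoffs 8, 11 → best response B.
Player I against (East, m1): payoffs 5, 1 → best response A.
Player I against (East, m2): payoffs 7, 11 → best response B.
Player I against (East, m3): payoffs 2, 10 → best response B.
Player II against (A, m1): payoffs 7, 0 → best response West.
Player II against (A, m2): payoffs 1, 5 → best response East.
Player II against (A, m3): payoffs 10, 3 → best response West.
Player II against (B, m1): payoffs 3, 11 → best response East.
Player II against (B, m2): payoffs 11, 9 → best response West.
Player II against (B, m3): payoffs 6, 9 → best response East.
Player III against (A, West): payoffs 4, 1, 0 → best response m1.
Player III against (A, East): payoffs 7, 8, 4 → best response m2.
Player III against (B, West): payoffs 11, 7, 6 → best response m1.
Player III against (B, East): payoffs 10, 2, 11 → best response m3.
Mutual best responses: (B, East, m3).

The unique pure-strategy Nash equilibrium is (B, East, m3).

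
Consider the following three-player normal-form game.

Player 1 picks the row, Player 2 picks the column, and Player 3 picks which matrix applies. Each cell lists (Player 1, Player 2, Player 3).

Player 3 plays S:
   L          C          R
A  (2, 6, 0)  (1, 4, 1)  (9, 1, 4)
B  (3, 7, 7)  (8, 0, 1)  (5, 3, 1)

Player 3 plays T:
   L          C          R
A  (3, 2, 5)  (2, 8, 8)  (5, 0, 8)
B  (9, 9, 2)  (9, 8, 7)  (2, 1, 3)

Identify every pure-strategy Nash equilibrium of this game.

Pure NE: (B, L, S)

Check each profile: it is a Nash equilibrium iff no player can strictly gain by switching unilaterally.
(A, L, S): Player 1 can switch to B (2 → 3). Not NE.
(A, L, T): Player 1 can switch to B (3 → 9). Not NE.
(A, C, S): Player 1 can switch to B (1 → 8). Not NE.
(A, C, T): Player 1 can switch to B (2 → 9). Not NE.
(A, R, S): Player 2 can switch to L (1 → 6). Not NE.
(A, R, T): Player 2 can switch to L (0 → 2). Not NE.
(B, L, S): Player 1 gets 3, best alternative 2; Player 2 gets 7, best alternative 3; Player 3 gets 7, best alternative 2. No profitable deviation — NE.
(B, L, T): Player 3 can switch to S (2 → 7). Not NE.
(B, C, S): Player 2 can switch to L (0 → 7). Not NE.
(B, C, T): Player 2 can switch to L (8 → 9). Not NE.
(B, R, S): Player 1 can switch to A (5 → 9). Not NE.
(B, R, T): Player 1 can switch to A (2 → 5). Not NE.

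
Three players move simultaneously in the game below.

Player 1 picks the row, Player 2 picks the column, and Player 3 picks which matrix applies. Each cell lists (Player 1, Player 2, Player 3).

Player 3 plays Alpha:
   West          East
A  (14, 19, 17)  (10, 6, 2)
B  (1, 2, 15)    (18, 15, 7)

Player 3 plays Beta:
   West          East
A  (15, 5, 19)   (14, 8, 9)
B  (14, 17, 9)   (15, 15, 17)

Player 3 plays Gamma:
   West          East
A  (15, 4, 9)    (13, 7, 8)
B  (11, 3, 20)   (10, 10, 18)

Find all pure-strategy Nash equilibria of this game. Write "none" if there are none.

none

Check each profile: it is a Nash equilibrium iff no player can strictly gain by switching unilaterally.
(A, West, Alpha): Player 3 can switch to Beta (17 → 19). Not NE.
(A, West, Beta): Player 2 can switch to East (5 → 8). Not NE.
(A, West, Gamma): Player 2 can switch to East (4 → 7). Not NE.
(A, East, Alpha): Player 1 can switch to B (10 → 18). Not NE.
(A, East, Beta): Player 1 can switch to B (14 → 15). Not NE.
(A, East, Gamma): Player 3 can switch to Beta (8 → 9). Not NE.
(B, West, Alpha): Player 1 can switch to A (1 → 14). Not NE.
(B, West, Beta): Player 1 can switch to A (14 → 15). Not NE.
(B, West, Gamma): Player 1 can switch to A (11 → 15). Not NE.
(B, East, Alpha): Player 3 can switch to Beta (7 → 17). Not NE.
(B, East, Beta): Player 2 can switch to West (15 → 17). Not NE.
(B, East, Gamma): Player 1 can switch to A (10 → 13). Not NE.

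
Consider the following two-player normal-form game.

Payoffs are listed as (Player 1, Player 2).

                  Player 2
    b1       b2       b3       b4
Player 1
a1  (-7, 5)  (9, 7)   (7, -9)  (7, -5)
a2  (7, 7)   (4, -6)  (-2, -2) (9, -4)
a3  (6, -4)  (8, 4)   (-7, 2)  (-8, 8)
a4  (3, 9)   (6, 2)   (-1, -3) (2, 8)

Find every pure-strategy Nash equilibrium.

Player 1 against b1: payoffs -7, 7, 6, 3 → best response a2.
Player 1 against b2: payoffs 9, 4, 8, 6 → best response a1.
Player 1 against b3: payoffs 7, -2, -7, -1 → best response a1.
Player 1 against b4: payoffs 7, 9, -8, 2 → best response a2.
Player 2 against a1: payoffs 5, 7, -9, -5 → best response b2.
Player 2 against a2: payoffs 7, -6, -2, -4 → best response b1.
Player 2 against a3: payoffs -4, 4, 2, 8 → best response b4.
Player 2 against a4: payoffs 9, 2, -3, 8 → best response b1.
Mutual best responses: (a1, b2); (a2, b1).

Pure-strategy Nash equilibria: (a1, b2) and (a2, b1)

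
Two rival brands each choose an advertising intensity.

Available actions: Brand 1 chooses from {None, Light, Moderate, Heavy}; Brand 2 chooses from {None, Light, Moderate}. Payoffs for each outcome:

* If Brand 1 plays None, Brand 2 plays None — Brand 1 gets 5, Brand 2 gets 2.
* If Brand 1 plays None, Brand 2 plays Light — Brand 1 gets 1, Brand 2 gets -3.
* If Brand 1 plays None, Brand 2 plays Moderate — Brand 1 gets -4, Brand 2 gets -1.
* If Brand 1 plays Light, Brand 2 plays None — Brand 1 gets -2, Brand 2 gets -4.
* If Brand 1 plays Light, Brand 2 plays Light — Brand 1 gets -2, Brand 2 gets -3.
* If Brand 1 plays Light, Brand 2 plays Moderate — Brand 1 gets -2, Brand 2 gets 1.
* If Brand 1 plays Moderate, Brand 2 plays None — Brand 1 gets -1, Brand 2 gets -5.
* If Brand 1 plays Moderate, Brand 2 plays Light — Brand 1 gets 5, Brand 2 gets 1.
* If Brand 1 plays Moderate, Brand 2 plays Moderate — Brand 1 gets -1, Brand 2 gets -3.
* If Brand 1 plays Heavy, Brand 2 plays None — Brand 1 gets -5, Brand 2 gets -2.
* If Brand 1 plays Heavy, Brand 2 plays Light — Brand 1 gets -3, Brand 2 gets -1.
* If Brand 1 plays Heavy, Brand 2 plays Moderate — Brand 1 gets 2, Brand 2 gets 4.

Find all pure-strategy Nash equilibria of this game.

Pure-strategy Nash equilibria: (None, None), (Moderate, Light), (Heavy, Moderate)

Brand 1 against None: payoffs 5, -2, -1, -5 → best response None.
Brand 1 against Light: payoffs 1, -2, 5, -3 → best response Moderate.
Brand 1 against Moderate: payoffs -4, -2, -1, 2 → best response Heavy.
Brand 2 against None: payoffs 2, -3, -1 → best response None.
Brand 2 against Light: payoffs -4, -3, 1 → best response Moderate.
Brand 2 against Moderate: payoffs -5, 1, -3 → best response Light.
Brand 2 against Heavy: payoffs -2, -1, 4 → best response Moderate.
Mutual best responses: (None, None); (Moderate, Light); (Heavy, Moderate).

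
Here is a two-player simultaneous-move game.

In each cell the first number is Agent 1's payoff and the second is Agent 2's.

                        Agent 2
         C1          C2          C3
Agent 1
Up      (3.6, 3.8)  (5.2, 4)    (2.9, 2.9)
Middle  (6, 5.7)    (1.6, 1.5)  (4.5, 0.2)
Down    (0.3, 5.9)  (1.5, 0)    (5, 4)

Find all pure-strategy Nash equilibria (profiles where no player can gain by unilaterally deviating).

(Up, C2) and (Middle, C1)

Agent 1 against C1: payoffs 3.6, 6, 0.3 → best response Middle.
Agent 1 against C2: payoffs 5.2, 1.6, 1.5 → best response Up.
Agent 1 against C3: payoffs 2.9, 4.5, 5 → best response Down.
Agent 2 against Up: payoffs 3.8, 4, 2.9 → best response C2.
Agent 2 against Middle: payoffs 5.7, 1.5, 0.2 → best response C1.
Agent 2 against Down: payoffs 5.9, 0, 4 → best response C1.
Mutual best responses: (Up, C2); (Middle, C1).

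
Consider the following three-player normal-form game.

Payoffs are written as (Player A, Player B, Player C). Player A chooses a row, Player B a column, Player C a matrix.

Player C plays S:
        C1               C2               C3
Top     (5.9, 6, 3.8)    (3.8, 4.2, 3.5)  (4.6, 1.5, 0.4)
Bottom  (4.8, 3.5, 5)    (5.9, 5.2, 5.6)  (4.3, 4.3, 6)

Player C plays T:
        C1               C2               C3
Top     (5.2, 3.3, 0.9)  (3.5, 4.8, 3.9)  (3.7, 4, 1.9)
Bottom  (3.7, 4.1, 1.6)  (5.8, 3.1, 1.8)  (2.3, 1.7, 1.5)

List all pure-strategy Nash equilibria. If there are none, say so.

The pure Nash equilibria are (Top, C1, S); (Bottom, C2, S).

Player A against (C1, S): payoffs 5.9, 4.8 → best response Top.
Player A against (C1, T): payoffs 5.2, 3.7 → best response Top.
Player A against (C2, S): payoffs 3.8, 5.9 → best response Bottom.
Player A against (C2, T): payoffs 3.5, 5.8 → best response Bottom.
Player A against (C3, S): payoffs 4.6, 4.3 → best response Top.
Player A against (C3, T): payoffs 3.7, 2.3 → best response Top.
Player B against (Top, S): payoffs 6, 4.2, 1.5 → best response C1.
Player B against (Top, T): payoffs 3.3, 4.8, 4 → best response C2.
Player B against (Bottom, S): payoffs 3.5, 5.2, 4.3 → best response C2.
Player B against (Bottom, T): payoffs 4.1, 3.1, 1.7 → best response C1.
Player C against (Top, C1): payoffs 3.8, 0.9 → best response S.
Player C against (Top, C2): payoffs 3.5, 3.9 → best response T.
Player C against (Top, C3): payoffs 0.4, 1.9 → best response T.
Player C against (Bottom, C1): payoffs 5, 1.6 → best response S.
Player C against (Bottom, C2): payoffs 5.6, 1.8 → best response S.
Player C against (Bottom, C3): payoffs 6, 1.5 → best response S.
Mutual best responses: (Top, C1, S); (Bottom, C2, S).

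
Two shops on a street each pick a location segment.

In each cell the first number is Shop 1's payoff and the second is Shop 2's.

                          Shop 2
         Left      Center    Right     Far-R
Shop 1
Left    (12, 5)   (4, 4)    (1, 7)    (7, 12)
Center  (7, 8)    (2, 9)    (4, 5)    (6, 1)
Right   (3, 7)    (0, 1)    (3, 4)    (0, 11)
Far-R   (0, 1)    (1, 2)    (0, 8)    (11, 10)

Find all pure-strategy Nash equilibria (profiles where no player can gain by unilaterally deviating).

(Left, Left): Shop 2 can switch to Right (5 → 7). Not NE.
(Left, Center): Shop 2 can switch to Left (4 → 5). Not NE.
(Left, Right): Shop 1 can switch to Center (1 → 4). Not NE.
(Left, Far-R): Shop 1 can switch to Far-R (7 → 11). Not NE.
(Center, Left): Shop 1 can switch to Left (7 → 12). Not NE.
(Center, Center): Shop 1 can switch to Left (2 → 4). Not NE.
(Center, Right): Shop 2 can switch to Left (5 → 8). Not NE.
(Center, Far-R): Shop 1 can switch to Left (6 → 7). Not NE.
(Far-R, Far-R): Shop 1 gets 11, best alternative 7; Shop 2 gets 10, best alternative 8. No profitable deviation — NE.
(The remaining 7 profiles each have a profitable deviation by the same check.)

Pure NE: (Far-R, Far-R)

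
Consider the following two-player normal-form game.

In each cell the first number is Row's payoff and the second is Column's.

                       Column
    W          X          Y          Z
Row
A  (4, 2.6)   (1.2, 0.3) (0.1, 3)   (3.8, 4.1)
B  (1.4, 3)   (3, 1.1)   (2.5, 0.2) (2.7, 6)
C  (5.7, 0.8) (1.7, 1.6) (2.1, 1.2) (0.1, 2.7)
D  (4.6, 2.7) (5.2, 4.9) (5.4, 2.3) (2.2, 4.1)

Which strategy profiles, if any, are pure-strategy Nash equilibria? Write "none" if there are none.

Row against W: payoffs 4, 1.4, 5.7, 4.6 → best response C.
Row against X: payoffs 1.2, 3, 1.7, 5.2 → best response D.
Row against Y: payoffs 0.1, 2.5, 2.1, 5.4 → best response D.
Row against Z: payoffs 3.8, 2.7, 0.1, 2.2 → best response A.
Column against A: payoffs 2.6, 0.3, 3, 4.1 → best response Z.
Column against B: payoffs 3, 1.1, 0.2, 6 → best response Z.
Column against C: payoffs 0.8, 1.6, 1.2, 2.7 → best response Z.
Column against D: payoffs 2.7, 4.9, 2.3, 4.1 → best response X.
Mutual best responses: (A, Z); (D, X).

(A, Z), (D, X)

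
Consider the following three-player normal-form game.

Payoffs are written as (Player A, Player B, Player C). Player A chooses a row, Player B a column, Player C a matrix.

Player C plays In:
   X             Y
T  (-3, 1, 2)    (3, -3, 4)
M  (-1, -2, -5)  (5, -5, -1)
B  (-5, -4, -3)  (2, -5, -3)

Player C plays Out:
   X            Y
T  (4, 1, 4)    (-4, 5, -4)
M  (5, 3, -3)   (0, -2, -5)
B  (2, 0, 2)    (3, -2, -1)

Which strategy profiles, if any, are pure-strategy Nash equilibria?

The unique pure-strategy Nash equilibrium is (M, X, Out).

Player A against (X, In): payoffs -3, -1, -5 → best response M.
Player A against (X, Out): payoffs 4, 5, 2 → best response M.
Player A against (Y, In): payoffs 3, 5, 2 → best response M.
Player A against (Y, Out): payoffs -4, 0, 3 → best response B.
Player B against (T, In): payoffs 1, -3 → best response X.
Player B against (T, Out): payoffs 1, 5 → best response Y.
Player B against (M, In): payoffs -2, -5 → best response X.
Player B against (M, Out): payoffs 3, -2 → best response X.
Player B against (B, In): payoffs -4, -5 → best response X.
Player B against (B, Out): payoffs 0, -2 → best response X.
Player C against (T, X): payoffs 2, 4 → best response Out.
Player C against (T, Y): payoffs 4, -4 → best response In.
Player C against (M, X): payoffs -5, -3 → best response Out.
Player C against (M, Y): payoffs -1, -5 → best response In.
Player C against (B, X): payoffs -3, 2 → best response Out.
Player C against (B, Y): payoffs -3, -1 → best response Out.
Mutual best responses: (M, X, Out).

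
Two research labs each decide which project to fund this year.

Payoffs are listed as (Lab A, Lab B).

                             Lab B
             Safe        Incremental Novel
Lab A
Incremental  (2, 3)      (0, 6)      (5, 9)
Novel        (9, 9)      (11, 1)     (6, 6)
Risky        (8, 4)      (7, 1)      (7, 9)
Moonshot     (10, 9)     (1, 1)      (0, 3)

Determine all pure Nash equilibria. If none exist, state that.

Lab A against Safe: payoffs 2, 9, 8, 10 → best response Moonshot.
Lab A against Incremental: payoffs 0, 11, 7, 1 → best response Novel.
Lab A against Novel: payoffs 5, 6, 7, 0 → best response Risky.
Lab B against Incremental: payoffs 3, 6, 9 → best response Novel.
Lab B against Novel: payoffs 9, 1, 6 → best response Safe.
Lab B against Risky: payoffs 4, 1, 9 → best response Novel.
Lab B against Moonshot: payoffs 9, 1, 3 → best response Safe.
Mutual best responses: (Risky, Novel); (Moonshot, Safe).

Pure-strategy Nash equilibria: (Risky, Novel), (Moonshot, Safe)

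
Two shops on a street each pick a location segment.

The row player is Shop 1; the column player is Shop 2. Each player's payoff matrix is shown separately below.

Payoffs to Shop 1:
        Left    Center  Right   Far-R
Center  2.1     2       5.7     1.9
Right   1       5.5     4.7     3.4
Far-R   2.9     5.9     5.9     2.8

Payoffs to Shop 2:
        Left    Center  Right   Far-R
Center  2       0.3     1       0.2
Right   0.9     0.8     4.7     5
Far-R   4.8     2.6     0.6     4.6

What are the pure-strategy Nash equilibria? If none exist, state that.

Pure-strategy Nash equilibria: (Right, Far-R), (Far-R, Left)

(Center, Left): Shop 1 can switch to Far-R (2.1 → 2.9). Not NE.
(Center, Center): Shop 1 can switch to Right (2 → 5.5). Not NE.
(Center, Right): Shop 1 can switch to Far-R (5.7 → 5.9). Not NE.
(Center, Far-R): Shop 1 can switch to Right (1.9 → 3.4). Not NE.
(Right, Left): Shop 1 can switch to Center (1 → 2.1). Not NE.
(Right, Center): Shop 1 can switch to Far-R (5.5 → 5.9). Not NE.
(Right, Far-R): Shop 1 gets 3.4, best alternative 2.8; Shop 2 gets 5, best alternative 4.7. No profitable deviation — NE.
(Far-R, Left): Shop 1 gets 2.9, best alternative 2.1; Shop 2 gets 4.8, best alternative 4.6. No profitable deviation — NE.
(The remaining 4 profiles each have a profitable deviation by the same check.)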